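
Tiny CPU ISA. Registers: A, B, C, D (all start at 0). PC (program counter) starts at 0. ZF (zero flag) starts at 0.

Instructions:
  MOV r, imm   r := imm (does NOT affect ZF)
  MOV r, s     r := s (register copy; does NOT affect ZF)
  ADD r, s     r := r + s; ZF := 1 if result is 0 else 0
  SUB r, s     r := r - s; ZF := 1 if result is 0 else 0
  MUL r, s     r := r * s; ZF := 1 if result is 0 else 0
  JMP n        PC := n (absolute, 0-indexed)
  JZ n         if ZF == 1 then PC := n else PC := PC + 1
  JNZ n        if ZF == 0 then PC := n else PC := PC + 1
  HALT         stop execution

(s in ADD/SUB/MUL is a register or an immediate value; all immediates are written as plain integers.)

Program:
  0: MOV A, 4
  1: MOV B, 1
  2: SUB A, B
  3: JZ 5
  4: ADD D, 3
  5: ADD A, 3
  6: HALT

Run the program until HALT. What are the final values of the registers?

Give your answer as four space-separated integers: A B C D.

Answer: 6 1 0 3

Derivation:
Step 1: PC=0 exec 'MOV A, 4'. After: A=4 B=0 C=0 D=0 ZF=0 PC=1
Step 2: PC=1 exec 'MOV B, 1'. After: A=4 B=1 C=0 D=0 ZF=0 PC=2
Step 3: PC=2 exec 'SUB A, B'. After: A=3 B=1 C=0 D=0 ZF=0 PC=3
Step 4: PC=3 exec 'JZ 5'. After: A=3 B=1 C=0 D=0 ZF=0 PC=4
Step 5: PC=4 exec 'ADD D, 3'. After: A=3 B=1 C=0 D=3 ZF=0 PC=5
Step 6: PC=5 exec 'ADD A, 3'. After: A=6 B=1 C=0 D=3 ZF=0 PC=6
Step 7: PC=6 exec 'HALT'. After: A=6 B=1 C=0 D=3 ZF=0 PC=6 HALTED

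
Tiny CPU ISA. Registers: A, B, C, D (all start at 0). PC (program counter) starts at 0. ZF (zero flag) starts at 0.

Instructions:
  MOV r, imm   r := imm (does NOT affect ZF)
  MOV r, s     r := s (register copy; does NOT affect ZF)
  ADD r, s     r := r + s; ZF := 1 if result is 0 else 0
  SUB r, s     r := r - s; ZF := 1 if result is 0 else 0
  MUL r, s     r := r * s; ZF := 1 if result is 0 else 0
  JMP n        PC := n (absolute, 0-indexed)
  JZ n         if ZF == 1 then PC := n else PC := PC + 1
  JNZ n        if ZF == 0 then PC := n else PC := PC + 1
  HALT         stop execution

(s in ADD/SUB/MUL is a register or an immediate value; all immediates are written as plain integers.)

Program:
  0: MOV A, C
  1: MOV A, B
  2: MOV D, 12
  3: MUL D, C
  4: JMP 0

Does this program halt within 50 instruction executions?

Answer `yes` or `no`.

Answer: no

Derivation:
Step 1: PC=0 exec 'MOV A, C'. After: A=0 B=0 C=0 D=0 ZF=0 PC=1
Step 2: PC=1 exec 'MOV A, B'. After: A=0 B=0 C=0 D=0 ZF=0 PC=2
Step 3: PC=2 exec 'MOV D, 12'. After: A=0 B=0 C=0 D=12 ZF=0 PC=3
Step 4: PC=3 exec 'MUL D, C'. After: A=0 B=0 C=0 D=0 ZF=1 PC=4
Step 5: PC=4 exec 'JMP 0'. After: A=0 B=0 C=0 D=0 ZF=1 PC=0
Step 6: PC=0 exec 'MOV A, C'. After: A=0 B=0 C=0 D=0 ZF=1 PC=1
Step 7: PC=1 exec 'MOV A, B'. After: A=0 B=0 C=0 D=0 ZF=1 PC=2
Step 8: PC=2 exec 'MOV D, 12'. After: A=0 B=0 C=0 D=12 ZF=1 PC=3
Step 9: PC=3 exec 'MUL D, C'. After: A=0 B=0 C=0 D=0 ZF=1 PC=4
State after step 9 equals state after step 4: the program is in a cycle of length 5 and will never halt.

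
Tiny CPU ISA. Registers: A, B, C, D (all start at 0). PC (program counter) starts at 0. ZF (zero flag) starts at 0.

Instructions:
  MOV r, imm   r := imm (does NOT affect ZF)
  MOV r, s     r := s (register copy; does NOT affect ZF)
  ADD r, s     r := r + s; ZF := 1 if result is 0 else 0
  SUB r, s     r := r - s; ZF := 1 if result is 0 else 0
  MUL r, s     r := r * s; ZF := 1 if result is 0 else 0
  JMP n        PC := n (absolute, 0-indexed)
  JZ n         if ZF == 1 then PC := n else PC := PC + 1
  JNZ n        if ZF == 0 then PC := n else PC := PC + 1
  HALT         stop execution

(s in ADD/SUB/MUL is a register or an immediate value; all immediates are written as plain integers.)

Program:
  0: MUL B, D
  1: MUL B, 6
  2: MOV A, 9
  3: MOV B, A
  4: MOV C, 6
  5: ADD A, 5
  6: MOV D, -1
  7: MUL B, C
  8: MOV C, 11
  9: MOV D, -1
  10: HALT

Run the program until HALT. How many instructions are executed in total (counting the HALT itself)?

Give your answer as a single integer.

Step 1: PC=0 exec 'MUL B, D'. After: A=0 B=0 C=0 D=0 ZF=1 PC=1
Step 2: PC=1 exec 'MUL B, 6'. After: A=0 B=0 C=0 D=0 ZF=1 PC=2
Step 3: PC=2 exec 'MOV A, 9'. After: A=9 B=0 C=0 D=0 ZF=1 PC=3
Step 4: PC=3 exec 'MOV B, A'. After: A=9 B=9 C=0 D=0 ZF=1 PC=4
Step 5: PC=4 exec 'MOV C, 6'. After: A=9 B=9 C=6 D=0 ZF=1 PC=5
Step 6: PC=5 exec 'ADD A, 5'. After: A=14 B=9 C=6 D=0 ZF=0 PC=6
Step 7: PC=6 exec 'MOV D, -1'. After: A=14 B=9 C=6 D=-1 ZF=0 PC=7
Step 8: PC=7 exec 'MUL B, C'. After: A=14 B=54 C=6 D=-1 ZF=0 PC=8
Step 9: PC=8 exec 'MOV C, 11'. After: A=14 B=54 C=11 D=-1 ZF=0 PC=9
Step 10: PC=9 exec 'MOV D, -1'. After: A=14 B=54 C=11 D=-1 ZF=0 PC=10
Step 11: PC=10 exec 'HALT'. After: A=14 B=54 C=11 D=-1 ZF=0 PC=10 HALTED
Total instructions executed: 11

Answer: 11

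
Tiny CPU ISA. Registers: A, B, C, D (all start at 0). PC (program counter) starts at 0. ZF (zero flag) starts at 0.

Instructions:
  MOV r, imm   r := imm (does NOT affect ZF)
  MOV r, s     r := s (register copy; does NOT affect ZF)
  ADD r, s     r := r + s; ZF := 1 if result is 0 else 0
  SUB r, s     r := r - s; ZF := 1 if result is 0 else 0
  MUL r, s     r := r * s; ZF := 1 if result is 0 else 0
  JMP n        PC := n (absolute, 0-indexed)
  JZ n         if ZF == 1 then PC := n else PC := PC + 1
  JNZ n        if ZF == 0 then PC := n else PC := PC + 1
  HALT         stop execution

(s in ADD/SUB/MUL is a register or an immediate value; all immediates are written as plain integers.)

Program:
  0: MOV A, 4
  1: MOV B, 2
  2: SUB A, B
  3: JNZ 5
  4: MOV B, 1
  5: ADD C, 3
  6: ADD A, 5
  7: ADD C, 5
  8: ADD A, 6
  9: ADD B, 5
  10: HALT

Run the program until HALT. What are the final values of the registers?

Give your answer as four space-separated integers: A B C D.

Answer: 13 7 8 0

Derivation:
Step 1: PC=0 exec 'MOV A, 4'. After: A=4 B=0 C=0 D=0 ZF=0 PC=1
Step 2: PC=1 exec 'MOV B, 2'. After: A=4 B=2 C=0 D=0 ZF=0 PC=2
Step 3: PC=2 exec 'SUB A, B'. After: A=2 B=2 C=0 D=0 ZF=0 PC=3
Step 4: PC=3 exec 'JNZ 5'. After: A=2 B=2 C=0 D=0 ZF=0 PC=5
Step 5: PC=5 exec 'ADD C, 3'. After: A=2 B=2 C=3 D=0 ZF=0 PC=6
Step 6: PC=6 exec 'ADD A, 5'. After: A=7 B=2 C=3 D=0 ZF=0 PC=7
Step 7: PC=7 exec 'ADD C, 5'. After: A=7 B=2 C=8 D=0 ZF=0 PC=8
Step 8: PC=8 exec 'ADD A, 6'. After: A=13 B=2 C=8 D=0 ZF=0 PC=9
Step 9: PC=9 exec 'ADD B, 5'. After: A=13 B=7 C=8 D=0 ZF=0 PC=10
Step 10: PC=10 exec 'HALT'. After: A=13 B=7 C=8 D=0 ZF=0 PC=10 HALTED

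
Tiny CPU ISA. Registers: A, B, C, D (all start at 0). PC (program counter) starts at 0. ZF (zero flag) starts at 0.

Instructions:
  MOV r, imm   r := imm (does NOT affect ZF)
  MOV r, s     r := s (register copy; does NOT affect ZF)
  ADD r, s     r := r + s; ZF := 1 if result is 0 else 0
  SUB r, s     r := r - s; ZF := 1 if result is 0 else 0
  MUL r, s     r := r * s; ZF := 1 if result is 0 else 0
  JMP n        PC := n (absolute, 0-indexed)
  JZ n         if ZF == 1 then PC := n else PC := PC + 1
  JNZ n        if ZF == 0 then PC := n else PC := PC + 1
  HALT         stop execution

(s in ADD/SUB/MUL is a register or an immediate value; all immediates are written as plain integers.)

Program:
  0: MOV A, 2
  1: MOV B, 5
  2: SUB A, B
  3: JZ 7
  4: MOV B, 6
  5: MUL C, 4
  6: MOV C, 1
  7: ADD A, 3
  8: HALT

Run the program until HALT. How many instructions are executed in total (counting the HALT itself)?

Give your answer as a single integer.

Step 1: PC=0 exec 'MOV A, 2'. After: A=2 B=0 C=0 D=0 ZF=0 PC=1
Step 2: PC=1 exec 'MOV B, 5'. After: A=2 B=5 C=0 D=0 ZF=0 PC=2
Step 3: PC=2 exec 'SUB A, B'. After: A=-3 B=5 C=0 D=0 ZF=0 PC=3
Step 4: PC=3 exec 'JZ 7'. After: A=-3 B=5 C=0 D=0 ZF=0 PC=4
Step 5: PC=4 exec 'MOV B, 6'. After: A=-3 B=6 C=0 D=0 ZF=0 PC=5
Step 6: PC=5 exec 'MUL C, 4'. After: A=-3 B=6 C=0 D=0 ZF=1 PC=6
Step 7: PC=6 exec 'MOV C, 1'. After: A=-3 B=6 C=1 D=0 ZF=1 PC=7
Step 8: PC=7 exec 'ADD A, 3'. After: A=0 B=6 C=1 D=0 ZF=1 PC=8
Step 9: PC=8 exec 'HALT'. After: A=0 B=6 C=1 D=0 ZF=1 PC=8 HALTED
Total instructions executed: 9

Answer: 9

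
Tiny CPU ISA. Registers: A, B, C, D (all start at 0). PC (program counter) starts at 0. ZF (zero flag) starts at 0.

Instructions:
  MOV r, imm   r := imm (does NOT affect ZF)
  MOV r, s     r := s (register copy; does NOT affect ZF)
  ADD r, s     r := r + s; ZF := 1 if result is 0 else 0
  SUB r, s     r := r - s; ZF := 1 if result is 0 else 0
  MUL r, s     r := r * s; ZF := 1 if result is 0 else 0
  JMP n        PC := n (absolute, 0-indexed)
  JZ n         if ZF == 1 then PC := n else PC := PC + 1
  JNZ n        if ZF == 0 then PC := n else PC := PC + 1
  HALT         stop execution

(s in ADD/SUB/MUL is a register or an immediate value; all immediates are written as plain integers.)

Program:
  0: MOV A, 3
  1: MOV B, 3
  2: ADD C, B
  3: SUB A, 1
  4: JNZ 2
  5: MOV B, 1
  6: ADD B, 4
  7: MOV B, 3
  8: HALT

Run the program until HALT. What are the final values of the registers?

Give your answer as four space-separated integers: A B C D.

Step 1: PC=0 exec 'MOV A, 3'. After: A=3 B=0 C=0 D=0 ZF=0 PC=1
Step 2: PC=1 exec 'MOV B, 3'. After: A=3 B=3 C=0 D=0 ZF=0 PC=2
Step 3: PC=2 exec 'ADD C, B'. After: A=3 B=3 C=3 D=0 ZF=0 PC=3
Step 4: PC=3 exec 'SUB A, 1'. After: A=2 B=3 C=3 D=0 ZF=0 PC=4
Step 5: PC=4 exec 'JNZ 2'. After: A=2 B=3 C=3 D=0 ZF=0 PC=2
Step 6: PC=2 exec 'ADD C, B'. After: A=2 B=3 C=6 D=0 ZF=0 PC=3
Step 7: PC=3 exec 'SUB A, 1'. After: A=1 B=3 C=6 D=0 ZF=0 PC=4
Step 8: PC=4 exec 'JNZ 2'. After: A=1 B=3 C=6 D=0 ZF=0 PC=2
Step 9: PC=2 exec 'ADD C, B'. After: A=1 B=3 C=9 D=0 ZF=0 PC=3
Step 10: PC=3 exec 'SUB A, 1'. After: A=0 B=3 C=9 D=0 ZF=1 PC=4
Step 11: PC=4 exec 'JNZ 2'. After: A=0 B=3 C=9 D=0 ZF=1 PC=5
Step 12: PC=5 exec 'MOV B, 1'. After: A=0 B=1 C=9 D=0 ZF=1 PC=6
Step 13: PC=6 exec 'ADD B, 4'. After: A=0 B=5 C=9 D=0 ZF=0 PC=7
Step 14: PC=7 exec 'MOV B, 3'. After: A=0 B=3 C=9 D=0 ZF=0 PC=8
Step 15: PC=8 exec 'HALT'. After: A=0 B=3 C=9 D=0 ZF=0 PC=8 HALTED

Answer: 0 3 9 0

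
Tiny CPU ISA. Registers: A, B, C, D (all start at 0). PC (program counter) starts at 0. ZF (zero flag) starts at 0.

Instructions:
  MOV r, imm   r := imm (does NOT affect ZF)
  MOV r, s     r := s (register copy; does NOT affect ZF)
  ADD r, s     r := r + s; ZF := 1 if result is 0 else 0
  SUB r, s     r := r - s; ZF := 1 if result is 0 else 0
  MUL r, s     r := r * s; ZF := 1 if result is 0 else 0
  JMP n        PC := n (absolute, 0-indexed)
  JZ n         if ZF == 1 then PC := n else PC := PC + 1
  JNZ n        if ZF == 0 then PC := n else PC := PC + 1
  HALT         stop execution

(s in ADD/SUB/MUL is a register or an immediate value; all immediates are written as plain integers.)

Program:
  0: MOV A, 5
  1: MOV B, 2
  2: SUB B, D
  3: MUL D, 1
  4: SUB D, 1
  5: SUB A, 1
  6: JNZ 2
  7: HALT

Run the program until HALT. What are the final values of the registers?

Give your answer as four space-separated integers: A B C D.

Step 1: PC=0 exec 'MOV A, 5'. After: A=5 B=0 C=0 D=0 ZF=0 PC=1
Step 2: PC=1 exec 'MOV B, 2'. After: A=5 B=2 C=0 D=0 ZF=0 PC=2
Step 3: PC=2 exec 'SUB B, D'. After: A=5 B=2 C=0 D=0 ZF=0 PC=3
Step 4: PC=3 exec 'MUL D, 1'. After: A=5 B=2 C=0 D=0 ZF=1 PC=4
Step 5: PC=4 exec 'SUB D, 1'. After: A=5 B=2 C=0 D=-1 ZF=0 PC=5
Step 6: PC=5 exec 'SUB A, 1'. After: A=4 B=2 C=0 D=-1 ZF=0 PC=6
Step 7: PC=6 exec 'JNZ 2'. After: A=4 B=2 C=0 D=-1 ZF=0 PC=2
Step 8: PC=2 exec 'SUB B, D'. After: A=4 B=3 C=0 D=-1 ZF=0 PC=3
Step 9: PC=3 exec 'MUL D, 1'. After: A=4 B=3 C=0 D=-1 ZF=0 PC=4
Step 10: PC=4 exec 'SUB D, 1'. After: A=4 B=3 C=0 D=-2 ZF=0 PC=5
Step 11: PC=5 exec 'SUB A, 1'. After: A=3 B=3 C=0 D=-2 ZF=0 PC=6
Step 12: PC=6 exec 'JNZ 2'. After: A=3 B=3 C=0 D=-2 ZF=0 PC=2
Step 13: PC=2 exec 'SUB B, D'. After: A=3 B=5 C=0 D=-2 ZF=0 PC=3
Step 14: PC=3 exec 'MUL D, 1'. After: A=3 B=5 C=0 D=-2 ZF=0 PC=4
Step 15: PC=4 exec 'SUB D, 1'. After: A=3 B=5 C=0 D=-3 ZF=0 PC=5
Step 16: PC=5 exec 'SUB A, 1'. After: A=2 B=5 C=0 D=-3 ZF=0 PC=6
Step 17: PC=6 exec 'JNZ 2'. After: A=2 B=5 C=0 D=-3 ZF=0 PC=2
Step 18: PC=2 exec 'SUB B, D'. After: A=2 B=8 C=0 D=-3 ZF=0 PC=3
Step 19: PC=3 exec 'MUL D, 1'. After: A=2 B=8 C=0 D=-3 ZF=0 PC=4
Step 20: PC=4 exec 'SUB D, 1'. After: A=2 B=8 C=0 D=-4 ZF=0 PC=5
Step 21: PC=5 exec 'SUB A, 1'. After: A=1 B=8 C=0 D=-4 ZF=0 PC=6
Step 22: PC=6 exec 'JNZ 2'. After: A=1 B=8 C=0 D=-4 ZF=0 PC=2
Step 23: PC=2 exec 'SUB B, D'. After: A=1 B=12 C=0 D=-4 ZF=0 PC=3
Step 24: PC=3 exec 'MUL D, 1'. After: A=1 B=12 C=0 D=-4 ZF=0 PC=4
Step 25: PC=4 exec 'SUB D, 1'. After: A=1 B=12 C=0 D=-5 ZF=0 PC=5
Step 26: PC=5 exec 'SUB A, 1'. After: A=0 B=12 C=0 D=-5 ZF=1 PC=6
Step 27: PC=6 exec 'JNZ 2'. After: A=0 B=12 C=0 D=-5 ZF=1 PC=7
Step 28: PC=7 exec 'HALT'. After: A=0 B=12 C=0 D=-5 ZF=1 PC=7 HALTED

Answer: 0 12 0 -5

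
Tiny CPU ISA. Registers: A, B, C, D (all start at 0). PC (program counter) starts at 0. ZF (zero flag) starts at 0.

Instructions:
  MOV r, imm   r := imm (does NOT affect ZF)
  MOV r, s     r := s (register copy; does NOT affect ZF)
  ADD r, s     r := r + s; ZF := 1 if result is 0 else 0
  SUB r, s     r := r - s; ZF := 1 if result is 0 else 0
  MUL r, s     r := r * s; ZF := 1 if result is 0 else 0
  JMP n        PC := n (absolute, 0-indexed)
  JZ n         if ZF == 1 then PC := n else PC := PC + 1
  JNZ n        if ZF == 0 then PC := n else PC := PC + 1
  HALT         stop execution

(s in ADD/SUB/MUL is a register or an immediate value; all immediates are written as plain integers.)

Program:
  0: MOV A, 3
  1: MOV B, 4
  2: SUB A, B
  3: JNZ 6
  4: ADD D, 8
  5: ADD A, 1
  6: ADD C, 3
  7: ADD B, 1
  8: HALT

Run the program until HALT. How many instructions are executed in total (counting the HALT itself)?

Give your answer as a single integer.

Step 1: PC=0 exec 'MOV A, 3'. After: A=3 B=0 C=0 D=0 ZF=0 PC=1
Step 2: PC=1 exec 'MOV B, 4'. After: A=3 B=4 C=0 D=0 ZF=0 PC=2
Step 3: PC=2 exec 'SUB A, B'. After: A=-1 B=4 C=0 D=0 ZF=0 PC=3
Step 4: PC=3 exec 'JNZ 6'. After: A=-1 B=4 C=0 D=0 ZF=0 PC=6
Step 5: PC=6 exec 'ADD C, 3'. After: A=-1 B=4 C=3 D=0 ZF=0 PC=7
Step 6: PC=7 exec 'ADD B, 1'. After: A=-1 B=5 C=3 D=0 ZF=0 PC=8
Step 7: PC=8 exec 'HALT'. After: A=-1 B=5 C=3 D=0 ZF=0 PC=8 HALTED
Total instructions executed: 7

Answer: 7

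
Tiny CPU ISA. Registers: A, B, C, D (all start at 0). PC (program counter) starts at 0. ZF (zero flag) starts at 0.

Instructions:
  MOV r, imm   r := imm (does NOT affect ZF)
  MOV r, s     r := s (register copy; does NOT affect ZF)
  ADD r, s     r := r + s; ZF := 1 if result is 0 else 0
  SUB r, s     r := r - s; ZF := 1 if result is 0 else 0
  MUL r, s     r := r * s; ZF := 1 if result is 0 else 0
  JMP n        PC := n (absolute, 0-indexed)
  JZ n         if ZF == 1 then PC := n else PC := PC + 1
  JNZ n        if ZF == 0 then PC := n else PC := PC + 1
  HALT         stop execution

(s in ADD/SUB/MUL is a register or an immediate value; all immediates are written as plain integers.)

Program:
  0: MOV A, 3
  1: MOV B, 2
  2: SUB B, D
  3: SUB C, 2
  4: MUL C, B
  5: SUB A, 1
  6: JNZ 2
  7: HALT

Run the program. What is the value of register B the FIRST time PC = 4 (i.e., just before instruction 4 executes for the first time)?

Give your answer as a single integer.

Step 1: PC=0 exec 'MOV A, 3'. After: A=3 B=0 C=0 D=0 ZF=0 PC=1
Step 2: PC=1 exec 'MOV B, 2'. After: A=3 B=2 C=0 D=0 ZF=0 PC=2
Step 3: PC=2 exec 'SUB B, D'. After: A=3 B=2 C=0 D=0 ZF=0 PC=3
Step 4: PC=3 exec 'SUB C, 2'. After: A=3 B=2 C=-2 D=0 ZF=0 PC=4
First time PC=4: B=2

2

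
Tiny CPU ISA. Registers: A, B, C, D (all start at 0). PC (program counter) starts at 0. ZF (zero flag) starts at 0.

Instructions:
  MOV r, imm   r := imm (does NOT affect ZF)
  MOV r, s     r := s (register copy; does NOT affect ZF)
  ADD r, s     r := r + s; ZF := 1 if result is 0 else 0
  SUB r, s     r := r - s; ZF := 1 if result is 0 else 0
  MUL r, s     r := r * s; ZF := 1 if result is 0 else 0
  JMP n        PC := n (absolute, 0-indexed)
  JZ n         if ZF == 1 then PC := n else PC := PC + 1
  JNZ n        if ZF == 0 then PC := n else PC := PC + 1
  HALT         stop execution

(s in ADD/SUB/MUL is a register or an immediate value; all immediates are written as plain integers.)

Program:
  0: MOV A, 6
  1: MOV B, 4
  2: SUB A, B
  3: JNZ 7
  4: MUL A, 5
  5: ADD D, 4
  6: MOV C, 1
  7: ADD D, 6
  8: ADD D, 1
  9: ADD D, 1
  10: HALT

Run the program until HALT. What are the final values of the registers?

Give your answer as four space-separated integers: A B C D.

Step 1: PC=0 exec 'MOV A, 6'. After: A=6 B=0 C=0 D=0 ZF=0 PC=1
Step 2: PC=1 exec 'MOV B, 4'. After: A=6 B=4 C=0 D=0 ZF=0 PC=2
Step 3: PC=2 exec 'SUB A, B'. After: A=2 B=4 C=0 D=0 ZF=0 PC=3
Step 4: PC=3 exec 'JNZ 7'. After: A=2 B=4 C=0 D=0 ZF=0 PC=7
Step 5: PC=7 exec 'ADD D, 6'. After: A=2 B=4 C=0 D=6 ZF=0 PC=8
Step 6: PC=8 exec 'ADD D, 1'. After: A=2 B=4 C=0 D=7 ZF=0 PC=9
Step 7: PC=9 exec 'ADD D, 1'. After: A=2 B=4 C=0 D=8 ZF=0 PC=10
Step 8: PC=10 exec 'HALT'. After: A=2 B=4 C=0 D=8 ZF=0 PC=10 HALTED

Answer: 2 4 0 8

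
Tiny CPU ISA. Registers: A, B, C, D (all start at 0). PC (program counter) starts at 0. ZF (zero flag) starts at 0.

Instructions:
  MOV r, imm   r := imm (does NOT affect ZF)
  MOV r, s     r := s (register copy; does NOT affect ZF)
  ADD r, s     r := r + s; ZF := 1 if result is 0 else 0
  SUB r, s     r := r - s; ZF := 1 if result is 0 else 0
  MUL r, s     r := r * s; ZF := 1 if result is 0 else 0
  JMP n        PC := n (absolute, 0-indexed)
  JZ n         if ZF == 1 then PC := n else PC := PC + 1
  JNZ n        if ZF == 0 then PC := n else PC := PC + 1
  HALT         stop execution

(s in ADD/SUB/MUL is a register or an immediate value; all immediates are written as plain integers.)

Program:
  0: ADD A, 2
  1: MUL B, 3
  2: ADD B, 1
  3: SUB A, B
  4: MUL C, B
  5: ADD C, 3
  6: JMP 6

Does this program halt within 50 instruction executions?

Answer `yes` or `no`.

Answer: no

Derivation:
Step 1: PC=0 exec 'ADD A, 2'. After: A=2 B=0 C=0 D=0 ZF=0 PC=1
Step 2: PC=1 exec 'MUL B, 3'. After: A=2 B=0 C=0 D=0 ZF=1 PC=2
Step 3: PC=2 exec 'ADD B, 1'. After: A=2 B=1 C=0 D=0 ZF=0 PC=3
Step 4: PC=3 exec 'SUB A, B'. After: A=1 B=1 C=0 D=0 ZF=0 PC=4
Step 5: PC=4 exec 'MUL C, B'. After: A=1 B=1 C=0 D=0 ZF=1 PC=5
Step 6: PC=5 exec 'ADD C, 3'. After: A=1 B=1 C=3 D=0 ZF=0 PC=6
Step 7: PC=6 exec 'JMP 6'. After: A=1 B=1 C=3 D=0 ZF=0 PC=6
State after step 7 equals state after step 6: the program is in a cycle of length 1 and will never halt.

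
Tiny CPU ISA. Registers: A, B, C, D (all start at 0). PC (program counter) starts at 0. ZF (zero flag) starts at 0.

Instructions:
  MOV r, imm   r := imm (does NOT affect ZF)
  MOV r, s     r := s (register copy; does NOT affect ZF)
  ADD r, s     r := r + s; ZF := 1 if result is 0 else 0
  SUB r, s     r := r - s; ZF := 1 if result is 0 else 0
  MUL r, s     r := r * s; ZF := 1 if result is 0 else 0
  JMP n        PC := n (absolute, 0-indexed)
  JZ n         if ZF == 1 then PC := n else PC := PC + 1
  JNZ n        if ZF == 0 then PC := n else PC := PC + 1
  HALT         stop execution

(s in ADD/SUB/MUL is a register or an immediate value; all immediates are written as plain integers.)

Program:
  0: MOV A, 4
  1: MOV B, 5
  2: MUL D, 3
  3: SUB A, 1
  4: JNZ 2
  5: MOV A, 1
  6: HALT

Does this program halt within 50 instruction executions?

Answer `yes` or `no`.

Answer: yes

Derivation:
Step 1: PC=0 exec 'MOV A, 4'. After: A=4 B=0 C=0 D=0 ZF=0 PC=1
Step 2: PC=1 exec 'MOV B, 5'. After: A=4 B=5 C=0 D=0 ZF=0 PC=2
Step 3: PC=2 exec 'MUL D, 3'. After: A=4 B=5 C=0 D=0 ZF=1 PC=3
Step 4: PC=3 exec 'SUB A, 1'. After: A=3 B=5 C=0 D=0 ZF=0 PC=4
Step 5: PC=4 exec 'JNZ 2'. After: A=3 B=5 C=0 D=0 ZF=0 PC=2
Step 6: PC=2 exec 'MUL D, 3'. After: A=3 B=5 C=0 D=0 ZF=1 PC=3
Step 7: PC=3 exec 'SUB A, 1'. After: A=2 B=5 C=0 D=0 ZF=0 PC=4
Step 8: PC=4 exec 'JNZ 2'. After: A=2 B=5 C=0 D=0 ZF=0 PC=2
Step 9: PC=2 exec 'MUL D, 3'. After: A=2 B=5 C=0 D=0 ZF=1 PC=3
Step 10: PC=3 exec 'SUB A, 1'. After: A=1 B=5 C=0 D=0 ZF=0 PC=4
Step 11: PC=4 exec 'JNZ 2'. After: A=1 B=5 C=0 D=0 ZF=0 PC=2
Step 12: PC=2 exec 'MUL D, 3'. After: A=1 B=5 C=0 D=0 ZF=1 PC=3
Step 13: PC=3 exec 'SUB A, 1'. After: A=0 B=5 C=0 D=0 ZF=1 PC=4
Step 14: PC=4 exec 'JNZ 2'. After: A=0 B=5 C=0 D=0 ZF=1 PC=5
Step 15: PC=5 exec 'MOV A, 1'. After: A=1 B=5 C=0 D=0 ZF=1 PC=6
Step 16: PC=6 exec 'HALT'. After: A=1 B=5 C=0 D=0 ZF=1 PC=6 HALTED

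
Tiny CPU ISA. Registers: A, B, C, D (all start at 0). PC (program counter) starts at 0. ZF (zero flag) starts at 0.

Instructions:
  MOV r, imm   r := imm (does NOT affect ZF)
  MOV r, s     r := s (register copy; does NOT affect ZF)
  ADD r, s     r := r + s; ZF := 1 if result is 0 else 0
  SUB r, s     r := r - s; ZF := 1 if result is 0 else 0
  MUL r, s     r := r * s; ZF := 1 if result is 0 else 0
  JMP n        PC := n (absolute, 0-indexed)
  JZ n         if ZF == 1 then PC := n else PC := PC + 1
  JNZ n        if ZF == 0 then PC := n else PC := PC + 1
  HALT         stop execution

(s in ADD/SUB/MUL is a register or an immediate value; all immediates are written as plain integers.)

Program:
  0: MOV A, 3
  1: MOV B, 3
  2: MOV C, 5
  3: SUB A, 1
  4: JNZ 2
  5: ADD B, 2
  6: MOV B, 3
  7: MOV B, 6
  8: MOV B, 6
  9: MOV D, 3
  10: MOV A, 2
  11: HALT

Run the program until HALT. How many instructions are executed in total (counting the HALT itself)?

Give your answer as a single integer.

Answer: 18

Derivation:
Step 1: PC=0 exec 'MOV A, 3'. After: A=3 B=0 C=0 D=0 ZF=0 PC=1
Step 2: PC=1 exec 'MOV B, 3'. After: A=3 B=3 C=0 D=0 ZF=0 PC=2
Step 3: PC=2 exec 'MOV C, 5'. After: A=3 B=3 C=5 D=0 ZF=0 PC=3
Step 4: PC=3 exec 'SUB A, 1'. After: A=2 B=3 C=5 D=0 ZF=0 PC=4
Step 5: PC=4 exec 'JNZ 2'. After: A=2 B=3 C=5 D=0 ZF=0 PC=2
Step 6: PC=2 exec 'MOV C, 5'. After: A=2 B=3 C=5 D=0 ZF=0 PC=3
Step 7: PC=3 exec 'SUB A, 1'. After: A=1 B=3 C=5 D=0 ZF=0 PC=4
Step 8: PC=4 exec 'JNZ 2'. After: A=1 B=3 C=5 D=0 ZF=0 PC=2
Step 9: PC=2 exec 'MOV C, 5'. After: A=1 B=3 C=5 D=0 ZF=0 PC=3
Step 10: PC=3 exec 'SUB A, 1'. After: A=0 B=3 C=5 D=0 ZF=1 PC=4
Step 11: PC=4 exec 'JNZ 2'. After: A=0 B=3 C=5 D=0 ZF=1 PC=5
Step 12: PC=5 exec 'ADD B, 2'. After: A=0 B=5 C=5 D=0 ZF=0 PC=6
Step 13: PC=6 exec 'MOV B, 3'. After: A=0 B=3 C=5 D=0 ZF=0 PC=7
Step 14: PC=7 exec 'MOV B, 6'. After: A=0 B=6 C=5 D=0 ZF=0 PC=8
Step 15: PC=8 exec 'MOV B, 6'. After: A=0 B=6 C=5 D=0 ZF=0 PC=9
Step 16: PC=9 exec 'MOV D, 3'. After: A=0 B=6 C=5 D=3 ZF=0 PC=10
Step 17: PC=10 exec 'MOV A, 2'. After: A=2 B=6 C=5 D=3 ZF=0 PC=11
Step 18: PC=11 exec 'HALT'. After: A=2 B=6 C=5 D=3 ZF=0 PC=11 HALTED
Total instructions executed: 18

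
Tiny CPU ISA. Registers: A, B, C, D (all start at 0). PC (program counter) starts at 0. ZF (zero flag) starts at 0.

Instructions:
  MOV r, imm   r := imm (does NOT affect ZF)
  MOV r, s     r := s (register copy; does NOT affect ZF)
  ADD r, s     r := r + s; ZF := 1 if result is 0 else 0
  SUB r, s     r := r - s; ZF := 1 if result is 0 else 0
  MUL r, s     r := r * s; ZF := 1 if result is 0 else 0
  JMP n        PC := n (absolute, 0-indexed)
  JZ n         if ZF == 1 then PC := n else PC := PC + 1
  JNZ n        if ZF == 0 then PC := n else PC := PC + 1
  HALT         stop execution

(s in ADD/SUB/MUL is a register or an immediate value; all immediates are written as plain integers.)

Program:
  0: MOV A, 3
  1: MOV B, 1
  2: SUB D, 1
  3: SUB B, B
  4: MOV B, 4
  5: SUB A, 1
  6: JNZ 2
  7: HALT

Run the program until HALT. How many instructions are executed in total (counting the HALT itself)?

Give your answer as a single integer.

Answer: 18

Derivation:
Step 1: PC=0 exec 'MOV A, 3'. After: A=3 B=0 C=0 D=0 ZF=0 PC=1
Step 2: PC=1 exec 'MOV B, 1'. After: A=3 B=1 C=0 D=0 ZF=0 PC=2
Step 3: PC=2 exec 'SUB D, 1'. After: A=3 B=1 C=0 D=-1 ZF=0 PC=3
Step 4: PC=3 exec 'SUB B, B'. After: A=3 B=0 C=0 D=-1 ZF=1 PC=4
Step 5: PC=4 exec 'MOV B, 4'. After: A=3 B=4 C=0 D=-1 ZF=1 PC=5
Step 6: PC=5 exec 'SUB A, 1'. After: A=2 B=4 C=0 D=-1 ZF=0 PC=6
Step 7: PC=6 exec 'JNZ 2'. After: A=2 B=4 C=0 D=-1 ZF=0 PC=2
Step 8: PC=2 exec 'SUB D, 1'. After: A=2 B=4 C=0 D=-2 ZF=0 PC=3
Step 9: PC=3 exec 'SUB B, B'. After: A=2 B=0 C=0 D=-2 ZF=1 PC=4
Step 10: PC=4 exec 'MOV B, 4'. After: A=2 B=4 C=0 D=-2 ZF=1 PC=5
Step 11: PC=5 exec 'SUB A, 1'. After: A=1 B=4 C=0 D=-2 ZF=0 PC=6
Step 12: PC=6 exec 'JNZ 2'. After: A=1 B=4 C=0 D=-2 ZF=0 PC=2
Step 13: PC=2 exec 'SUB D, 1'. After: A=1 B=4 C=0 D=-3 ZF=0 PC=3
Step 14: PC=3 exec 'SUB B, B'. After: A=1 B=0 C=0 D=-3 ZF=1 PC=4
Step 15: PC=4 exec 'MOV B, 4'. After: A=1 B=4 C=0 D=-3 ZF=1 PC=5
Step 16: PC=5 exec 'SUB A, 1'. After: A=0 B=4 C=0 D=-3 ZF=1 PC=6
Step 17: PC=6 exec 'JNZ 2'. After: A=0 B=4 C=0 D=-3 ZF=1 PC=7
Step 18: PC=7 exec 'HALT'. After: A=0 B=4 C=0 D=-3 ZF=1 PC=7 HALTED
Total instructions executed: 18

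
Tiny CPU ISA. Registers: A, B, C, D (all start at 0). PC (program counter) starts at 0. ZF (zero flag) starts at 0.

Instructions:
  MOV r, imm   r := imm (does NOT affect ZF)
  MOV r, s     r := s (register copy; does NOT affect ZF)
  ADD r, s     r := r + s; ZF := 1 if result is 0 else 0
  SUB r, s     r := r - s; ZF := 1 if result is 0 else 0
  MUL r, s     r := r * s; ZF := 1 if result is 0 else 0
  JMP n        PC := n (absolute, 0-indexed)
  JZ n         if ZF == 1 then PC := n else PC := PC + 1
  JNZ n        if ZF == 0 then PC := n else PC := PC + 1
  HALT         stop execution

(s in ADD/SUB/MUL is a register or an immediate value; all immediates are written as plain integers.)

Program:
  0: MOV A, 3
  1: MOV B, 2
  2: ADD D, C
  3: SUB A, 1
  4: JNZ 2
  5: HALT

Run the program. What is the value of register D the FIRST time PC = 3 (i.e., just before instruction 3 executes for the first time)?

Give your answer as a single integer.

Step 1: PC=0 exec 'MOV A, 3'. After: A=3 B=0 C=0 D=0 ZF=0 PC=1
Step 2: PC=1 exec 'MOV B, 2'. After: A=3 B=2 C=0 D=0 ZF=0 PC=2
Step 3: PC=2 exec 'ADD D, C'. After: A=3 B=2 C=0 D=0 ZF=1 PC=3
First time PC=3: D=0

0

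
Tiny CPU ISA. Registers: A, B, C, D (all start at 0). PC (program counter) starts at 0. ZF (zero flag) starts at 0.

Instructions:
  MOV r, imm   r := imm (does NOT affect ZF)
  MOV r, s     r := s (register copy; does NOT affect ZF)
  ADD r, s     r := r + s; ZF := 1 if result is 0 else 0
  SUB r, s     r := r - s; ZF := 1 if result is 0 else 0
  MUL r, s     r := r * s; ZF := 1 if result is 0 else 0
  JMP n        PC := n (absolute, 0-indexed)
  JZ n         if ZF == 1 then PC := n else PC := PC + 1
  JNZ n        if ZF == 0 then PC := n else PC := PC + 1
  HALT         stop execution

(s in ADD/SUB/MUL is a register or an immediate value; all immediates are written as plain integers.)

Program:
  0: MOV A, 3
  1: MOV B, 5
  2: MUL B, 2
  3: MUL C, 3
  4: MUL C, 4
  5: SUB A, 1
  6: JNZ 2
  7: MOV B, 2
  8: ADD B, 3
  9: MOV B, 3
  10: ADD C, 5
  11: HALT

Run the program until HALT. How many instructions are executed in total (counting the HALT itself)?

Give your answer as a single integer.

Step 1: PC=0 exec 'MOV A, 3'. After: A=3 B=0 C=0 D=0 ZF=0 PC=1
Step 2: PC=1 exec 'MOV B, 5'. After: A=3 B=5 C=0 D=0 ZF=0 PC=2
Step 3: PC=2 exec 'MUL B, 2'. After: A=3 B=10 C=0 D=0 ZF=0 PC=3
Step 4: PC=3 exec 'MUL C, 3'. After: A=3 B=10 C=0 D=0 ZF=1 PC=4
Step 5: PC=4 exec 'MUL C, 4'. After: A=3 B=10 C=0 D=0 ZF=1 PC=5
Step 6: PC=5 exec 'SUB A, 1'. After: A=2 B=10 C=0 D=0 ZF=0 PC=6
Step 7: PC=6 exec 'JNZ 2'. After: A=2 B=10 C=0 D=0 ZF=0 PC=2
Step 8: PC=2 exec 'MUL B, 2'. After: A=2 B=20 C=0 D=0 ZF=0 PC=3
Step 9: PC=3 exec 'MUL C, 3'. After: A=2 B=20 C=0 D=0 ZF=1 PC=4
Step 10: PC=4 exec 'MUL C, 4'. After: A=2 B=20 C=0 D=0 ZF=1 PC=5
Step 11: PC=5 exec 'SUB A, 1'. After: A=1 B=20 C=0 D=0 ZF=0 PC=6
Step 12: PC=6 exec 'JNZ 2'. After: A=1 B=20 C=0 D=0 ZF=0 PC=2
Step 13: PC=2 exec 'MUL B, 2'. After: A=1 B=40 C=0 D=0 ZF=0 PC=3
Step 14: PC=3 exec 'MUL C, 3'. After: A=1 B=40 C=0 D=0 ZF=1 PC=4
Step 15: PC=4 exec 'MUL C, 4'. After: A=1 B=40 C=0 D=0 ZF=1 PC=5
Step 16: PC=5 exec 'SUB A, 1'. After: A=0 B=40 C=0 D=0 ZF=1 PC=6
Step 17: PC=6 exec 'JNZ 2'. After: A=0 B=40 C=0 D=0 ZF=1 PC=7
Step 18: PC=7 exec 'MOV B, 2'. After: A=0 B=2 C=0 D=0 ZF=1 PC=8
Step 19: PC=8 exec 'ADD B, 3'. After: A=0 B=5 C=0 D=0 ZF=0 PC=9
Step 20: PC=9 exec 'MOV B, 3'. After: A=0 B=3 C=0 D=0 ZF=0 PC=10
Step 21: PC=10 exec 'ADD C, 5'. After: A=0 B=3 C=5 D=0 ZF=0 PC=11
Step 22: PC=11 exec 'HALT'. After: A=0 B=3 C=5 D=0 ZF=0 PC=11 HALTED
Total instructions executed: 22

Answer: 22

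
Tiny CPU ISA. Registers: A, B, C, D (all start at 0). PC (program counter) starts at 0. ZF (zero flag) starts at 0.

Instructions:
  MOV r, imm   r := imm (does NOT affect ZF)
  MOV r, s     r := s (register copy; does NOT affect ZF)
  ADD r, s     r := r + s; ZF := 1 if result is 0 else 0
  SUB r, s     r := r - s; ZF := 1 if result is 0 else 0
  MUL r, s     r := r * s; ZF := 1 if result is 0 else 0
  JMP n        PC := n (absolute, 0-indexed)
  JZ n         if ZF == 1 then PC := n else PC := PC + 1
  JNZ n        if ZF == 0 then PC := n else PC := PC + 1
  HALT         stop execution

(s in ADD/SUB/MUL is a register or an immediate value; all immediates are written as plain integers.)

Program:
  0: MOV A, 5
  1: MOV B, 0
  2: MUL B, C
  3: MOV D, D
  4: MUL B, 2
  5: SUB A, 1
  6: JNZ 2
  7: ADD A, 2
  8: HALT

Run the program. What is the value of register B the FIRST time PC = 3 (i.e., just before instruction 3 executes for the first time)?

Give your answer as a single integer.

Step 1: PC=0 exec 'MOV A, 5'. After: A=5 B=0 C=0 D=0 ZF=0 PC=1
Step 2: PC=1 exec 'MOV B, 0'. After: A=5 B=0 C=0 D=0 ZF=0 PC=2
Step 3: PC=2 exec 'MUL B, C'. After: A=5 B=0 C=0 D=0 ZF=1 PC=3
First time PC=3: B=0

0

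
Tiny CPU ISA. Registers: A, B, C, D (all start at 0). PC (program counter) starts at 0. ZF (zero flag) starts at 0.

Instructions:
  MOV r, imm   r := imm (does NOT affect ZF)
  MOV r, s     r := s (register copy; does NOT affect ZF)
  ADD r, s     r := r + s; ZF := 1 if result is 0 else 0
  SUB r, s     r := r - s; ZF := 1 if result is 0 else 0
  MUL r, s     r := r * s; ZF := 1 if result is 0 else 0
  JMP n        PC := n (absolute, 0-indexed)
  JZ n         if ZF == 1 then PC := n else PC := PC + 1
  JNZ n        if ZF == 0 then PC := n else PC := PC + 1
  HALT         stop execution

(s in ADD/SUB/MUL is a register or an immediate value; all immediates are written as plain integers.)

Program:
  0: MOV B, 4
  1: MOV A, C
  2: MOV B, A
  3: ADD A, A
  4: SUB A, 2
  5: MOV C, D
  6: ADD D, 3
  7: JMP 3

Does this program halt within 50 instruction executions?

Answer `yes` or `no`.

Answer: no

Derivation:
Step 1: PC=0 exec 'MOV B, 4'. After: A=0 B=4 C=0 D=0 ZF=0 PC=1
Step 2: PC=1 exec 'MOV A, C'. After: A=0 B=4 C=0 D=0 ZF=0 PC=2
Step 3: PC=2 exec 'MOV B, A'. After: A=0 B=0 C=0 D=0 ZF=0 PC=3
Step 4: PC=3 exec 'ADD A, A'. After: A=0 B=0 C=0 D=0 ZF=1 PC=4
Step 5: PC=4 exec 'SUB A, 2'. After: A=-2 B=0 C=0 D=0 ZF=0 PC=5
Step 6: PC=5 exec 'MOV C, D'. After: A=-2 B=0 C=0 D=0 ZF=0 PC=6
Step 7: PC=6 exec 'ADD D, 3'. After: A=-2 B=0 C=0 D=3 ZF=0 PC=7
Step 8: PC=7 exec 'JMP 3'. After: A=-2 B=0 C=0 D=3 ZF=0 PC=3
Step 9: PC=3 exec 'ADD A, A'. After: A=-4 B=0 C=0 D=3 ZF=0 PC=4
Step 10: PC=4 exec 'SUB A, 2'. After: A=-6 B=0 C=0 D=3 ZF=0 PC=5
Step 11: PC=5 exec 'MOV C, D'. After: A=-6 B=0 C=3 D=3 ZF=0 PC=6
Step 12: PC=6 exec 'ADD D, 3'. After: A=-6 B=0 C=3 D=6 ZF=0 PC=7
Step 13: PC=7 exec 'JMP 3'. After: A=-6 B=0 C=3 D=6 ZF=0 PC=3
Step 14: PC=3 exec 'ADD A, A'. After: A=-12 B=0 C=3 D=6 ZF=0 PC=4
Step 15: PC=4 exec 'SUB A, 2'. After: A=-14 B=0 C=3 D=6 ZF=0 PC=5
After 50 steps: not halted. PC revisits the same instructions with no path to HALT; will never halt.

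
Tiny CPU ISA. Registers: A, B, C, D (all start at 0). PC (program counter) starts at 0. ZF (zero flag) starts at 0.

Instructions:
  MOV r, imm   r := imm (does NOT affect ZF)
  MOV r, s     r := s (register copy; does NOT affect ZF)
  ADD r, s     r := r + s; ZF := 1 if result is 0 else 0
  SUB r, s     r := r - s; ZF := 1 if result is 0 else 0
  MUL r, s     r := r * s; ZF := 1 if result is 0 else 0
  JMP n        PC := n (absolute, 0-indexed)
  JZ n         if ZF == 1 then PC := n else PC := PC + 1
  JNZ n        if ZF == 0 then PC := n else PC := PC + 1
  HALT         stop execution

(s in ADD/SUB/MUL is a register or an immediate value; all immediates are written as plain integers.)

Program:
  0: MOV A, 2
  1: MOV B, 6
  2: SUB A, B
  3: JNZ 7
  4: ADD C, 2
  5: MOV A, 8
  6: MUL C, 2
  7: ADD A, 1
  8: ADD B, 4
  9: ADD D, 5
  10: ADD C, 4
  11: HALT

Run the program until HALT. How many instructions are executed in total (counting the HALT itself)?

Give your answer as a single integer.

Step 1: PC=0 exec 'MOV A, 2'. After: A=2 B=0 C=0 D=0 ZF=0 PC=1
Step 2: PC=1 exec 'MOV B, 6'. After: A=2 B=6 C=0 D=0 ZF=0 PC=2
Step 3: PC=2 exec 'SUB A, B'. After: A=-4 B=6 C=0 D=0 ZF=0 PC=3
Step 4: PC=3 exec 'JNZ 7'. After: A=-4 B=6 C=0 D=0 ZF=0 PC=7
Step 5: PC=7 exec 'ADD A, 1'. After: A=-3 B=6 C=0 D=0 ZF=0 PC=8
Step 6: PC=8 exec 'ADD B, 4'. After: A=-3 B=10 C=0 D=0 ZF=0 PC=9
Step 7: PC=9 exec 'ADD D, 5'. After: A=-3 B=10 C=0 D=5 ZF=0 PC=10
Step 8: PC=10 exec 'ADD C, 4'. After: A=-3 B=10 C=4 D=5 ZF=0 PC=11
Step 9: PC=11 exec 'HALT'. After: A=-3 B=10 C=4 D=5 ZF=0 PC=11 HALTED
Total instructions executed: 9

Answer: 9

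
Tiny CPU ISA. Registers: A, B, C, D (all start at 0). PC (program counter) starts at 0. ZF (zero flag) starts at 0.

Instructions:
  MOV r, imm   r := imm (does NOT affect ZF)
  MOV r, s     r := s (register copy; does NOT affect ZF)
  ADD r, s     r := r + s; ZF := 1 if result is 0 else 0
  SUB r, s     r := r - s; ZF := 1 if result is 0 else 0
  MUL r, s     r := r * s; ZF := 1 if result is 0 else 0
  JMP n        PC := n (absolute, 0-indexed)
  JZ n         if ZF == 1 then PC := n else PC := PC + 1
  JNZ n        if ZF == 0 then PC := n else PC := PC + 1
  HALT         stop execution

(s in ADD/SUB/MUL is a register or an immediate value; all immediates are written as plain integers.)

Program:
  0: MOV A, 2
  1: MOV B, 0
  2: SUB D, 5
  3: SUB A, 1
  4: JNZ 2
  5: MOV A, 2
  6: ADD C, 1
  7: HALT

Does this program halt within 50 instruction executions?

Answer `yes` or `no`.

Answer: yes

Derivation:
Step 1: PC=0 exec 'MOV A, 2'. After: A=2 B=0 C=0 D=0 ZF=0 PC=1
Step 2: PC=1 exec 'MOV B, 0'. After: A=2 B=0 C=0 D=0 ZF=0 PC=2
Step 3: PC=2 exec 'SUB D, 5'. After: A=2 B=0 C=0 D=-5 ZF=0 PC=3
Step 4: PC=3 exec 'SUB A, 1'. After: A=1 B=0 C=0 D=-5 ZF=0 PC=4
Step 5: PC=4 exec 'JNZ 2'. After: A=1 B=0 C=0 D=-5 ZF=0 PC=2
Step 6: PC=2 exec 'SUB D, 5'. After: A=1 B=0 C=0 D=-10 ZF=0 PC=3
Step 7: PC=3 exec 'SUB A, 1'. After: A=0 B=0 C=0 D=-10 ZF=1 PC=4
Step 8: PC=4 exec 'JNZ 2'. After: A=0 B=0 C=0 D=-10 ZF=1 PC=5
Step 9: PC=5 exec 'MOV A, 2'. After: A=2 B=0 C=0 D=-10 ZF=1 PC=6
Step 10: PC=6 exec 'ADD C, 1'. After: A=2 B=0 C=1 D=-10 ZF=0 PC=7
Step 11: PC=7 exec 'HALT'. After: A=2 B=0 C=1 D=-10 ZF=0 PC=7 HALTED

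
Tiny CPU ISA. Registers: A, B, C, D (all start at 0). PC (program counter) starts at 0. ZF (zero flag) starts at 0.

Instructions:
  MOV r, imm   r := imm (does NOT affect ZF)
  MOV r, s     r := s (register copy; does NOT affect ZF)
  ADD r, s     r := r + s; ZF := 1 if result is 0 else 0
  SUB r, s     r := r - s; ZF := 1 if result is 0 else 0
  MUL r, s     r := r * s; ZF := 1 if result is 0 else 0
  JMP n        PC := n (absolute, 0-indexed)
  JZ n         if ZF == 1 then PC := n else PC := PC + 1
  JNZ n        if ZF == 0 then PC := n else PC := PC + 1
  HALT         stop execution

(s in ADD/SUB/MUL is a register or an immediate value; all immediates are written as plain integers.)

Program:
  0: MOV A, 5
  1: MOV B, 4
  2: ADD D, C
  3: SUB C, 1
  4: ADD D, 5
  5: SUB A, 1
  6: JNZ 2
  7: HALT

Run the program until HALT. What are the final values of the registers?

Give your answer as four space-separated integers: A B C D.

Answer: 0 4 -5 15

Derivation:
Step 1: PC=0 exec 'MOV A, 5'. After: A=5 B=0 C=0 D=0 ZF=0 PC=1
Step 2: PC=1 exec 'MOV B, 4'. After: A=5 B=4 C=0 D=0 ZF=0 PC=2
Step 3: PC=2 exec 'ADD D, C'. After: A=5 B=4 C=0 D=0 ZF=1 PC=3
Step 4: PC=3 exec 'SUB C, 1'. After: A=5 B=4 C=-1 D=0 ZF=0 PC=4
Step 5: PC=4 exec 'ADD D, 5'. After: A=5 B=4 C=-1 D=5 ZF=0 PC=5
Step 6: PC=5 exec 'SUB A, 1'. After: A=4 B=4 C=-1 D=5 ZF=0 PC=6
Step 7: PC=6 exec 'JNZ 2'. After: A=4 B=4 C=-1 D=5 ZF=0 PC=2
Step 8: PC=2 exec 'ADD D, C'. After: A=4 B=4 C=-1 D=4 ZF=0 PC=3
Step 9: PC=3 exec 'SUB C, 1'. After: A=4 B=4 C=-2 D=4 ZF=0 PC=4
Step 10: PC=4 exec 'ADD D, 5'. After: A=4 B=4 C=-2 D=9 ZF=0 PC=5
Step 11: PC=5 exec 'SUB A, 1'. After: A=3 B=4 C=-2 D=9 ZF=0 PC=6
Step 12: PC=6 exec 'JNZ 2'. After: A=3 B=4 C=-2 D=9 ZF=0 PC=2
Step 13: PC=2 exec 'ADD D, C'. After: A=3 B=4 C=-2 D=7 ZF=0 PC=3
Step 14: PC=3 exec 'SUB C, 1'. After: A=3 B=4 C=-3 D=7 ZF=0 PC=4
Step 15: PC=4 exec 'ADD D, 5'. After: A=3 B=4 C=-3 D=12 ZF=0 PC=5
Step 16: PC=5 exec 'SUB A, 1'. After: A=2 B=4 C=-3 D=12 ZF=0 PC=6
Step 17: PC=6 exec 'JNZ 2'. After: A=2 B=4 C=-3 D=12 ZF=0 PC=2
Step 18: PC=2 exec 'ADD D, C'. After: A=2 B=4 C=-3 D=9 ZF=0 PC=3
Step 19: PC=3 exec 'SUB C, 1'. After: A=2 B=4 C=-4 D=9 ZF=0 PC=4
Step 20: PC=4 exec 'ADD D, 5'. After: A=2 B=4 C=-4 D=14 ZF=0 PC=5
Step 21: PC=5 exec 'SUB A, 1'. After: A=1 B=4 C=-4 D=14 ZF=0 PC=6
Step 22: PC=6 exec 'JNZ 2'. After: A=1 B=4 C=-4 D=14 ZF=0 PC=2
Step 23: PC=2 exec 'ADD D, C'. After: A=1 B=4 C=-4 D=10 ZF=0 PC=3
Step 24: PC=3 exec 'SUB C, 1'. After: A=1 B=4 C=-5 D=10 ZF=0 PC=4
Step 25: PC=4 exec 'ADD D, 5'. After: A=1 B=4 C=-5 D=15 ZF=0 PC=5
Step 26: PC=5 exec 'SUB A, 1'. After: A=0 B=4 C=-5 D=15 ZF=1 PC=6
Step 27: PC=6 exec 'JNZ 2'. After: A=0 B=4 C=-5 D=15 ZF=1 PC=7
Step 28: PC=7 exec 'HALT'. After: A=0 B=4 C=-5 D=15 ZF=1 PC=7 HALTED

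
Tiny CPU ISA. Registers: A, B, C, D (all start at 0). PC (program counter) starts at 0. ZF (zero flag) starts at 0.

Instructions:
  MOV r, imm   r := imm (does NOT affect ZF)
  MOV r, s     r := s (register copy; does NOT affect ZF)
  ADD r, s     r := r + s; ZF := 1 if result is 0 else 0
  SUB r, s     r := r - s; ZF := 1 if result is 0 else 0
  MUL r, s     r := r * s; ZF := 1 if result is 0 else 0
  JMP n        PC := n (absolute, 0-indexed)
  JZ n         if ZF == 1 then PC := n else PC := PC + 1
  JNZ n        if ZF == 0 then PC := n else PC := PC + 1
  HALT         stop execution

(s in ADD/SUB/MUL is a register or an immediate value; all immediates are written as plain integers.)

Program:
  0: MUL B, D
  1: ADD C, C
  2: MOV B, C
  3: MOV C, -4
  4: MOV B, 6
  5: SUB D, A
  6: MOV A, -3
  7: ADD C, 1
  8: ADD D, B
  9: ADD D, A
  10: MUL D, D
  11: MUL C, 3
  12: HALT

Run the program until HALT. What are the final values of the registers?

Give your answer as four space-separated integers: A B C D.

Step 1: PC=0 exec 'MUL B, D'. After: A=0 B=0 C=0 D=0 ZF=1 PC=1
Step 2: PC=1 exec 'ADD C, C'. After: A=0 B=0 C=0 D=0 ZF=1 PC=2
Step 3: PC=2 exec 'MOV B, C'. After: A=0 B=0 C=0 D=0 ZF=1 PC=3
Step 4: PC=3 exec 'MOV C, -4'. After: A=0 B=0 C=-4 D=0 ZF=1 PC=4
Step 5: PC=4 exec 'MOV B, 6'. After: A=0 B=6 C=-4 D=0 ZF=1 PC=5
Step 6: PC=5 exec 'SUB D, A'. After: A=0 B=6 C=-4 D=0 ZF=1 PC=6
Step 7: PC=6 exec 'MOV A, -3'. After: A=-3 B=6 C=-4 D=0 ZF=1 PC=7
Step 8: PC=7 exec 'ADD C, 1'. After: A=-3 B=6 C=-3 D=0 ZF=0 PC=8
Step 9: PC=8 exec 'ADD D, B'. After: A=-3 B=6 C=-3 D=6 ZF=0 PC=9
Step 10: PC=9 exec 'ADD D, A'. After: A=-3 B=6 C=-3 D=3 ZF=0 PC=10
Step 11: PC=10 exec 'MUL D, D'. After: A=-3 B=6 C=-3 D=9 ZF=0 PC=11
Step 12: PC=11 exec 'MUL C, 3'. After: A=-3 B=6 C=-9 D=9 ZF=0 PC=12
Step 13: PC=12 exec 'HALT'. After: A=-3 B=6 C=-9 D=9 ZF=0 PC=12 HALTED

Answer: -3 6 -9 9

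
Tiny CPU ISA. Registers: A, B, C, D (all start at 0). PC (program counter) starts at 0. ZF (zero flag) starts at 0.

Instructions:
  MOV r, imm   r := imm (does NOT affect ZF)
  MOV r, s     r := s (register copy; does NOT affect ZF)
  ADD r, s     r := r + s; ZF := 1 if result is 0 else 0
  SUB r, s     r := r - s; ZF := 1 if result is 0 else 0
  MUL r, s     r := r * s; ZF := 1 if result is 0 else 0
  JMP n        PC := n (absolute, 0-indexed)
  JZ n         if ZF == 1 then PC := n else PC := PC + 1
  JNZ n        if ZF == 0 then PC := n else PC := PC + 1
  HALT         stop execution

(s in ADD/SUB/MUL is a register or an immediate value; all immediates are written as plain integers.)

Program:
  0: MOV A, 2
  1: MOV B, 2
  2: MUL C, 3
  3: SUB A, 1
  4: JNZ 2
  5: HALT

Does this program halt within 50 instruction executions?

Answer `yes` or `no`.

Step 1: PC=0 exec 'MOV A, 2'. After: A=2 B=0 C=0 D=0 ZF=0 PC=1
Step 2: PC=1 exec 'MOV B, 2'. After: A=2 B=2 C=0 D=0 ZF=0 PC=2
Step 3: PC=2 exec 'MUL C, 3'. After: A=2 B=2 C=0 D=0 ZF=1 PC=3
Step 4: PC=3 exec 'SUB A, 1'. After: A=1 B=2 C=0 D=0 ZF=0 PC=4
Step 5: PC=4 exec 'JNZ 2'. After: A=1 B=2 C=0 D=0 ZF=0 PC=2
Step 6: PC=2 exec 'MUL C, 3'. After: A=1 B=2 C=0 D=0 ZF=1 PC=3
Step 7: PC=3 exec 'SUB A, 1'. After: A=0 B=2 C=0 D=0 ZF=1 PC=4
Step 8: PC=4 exec 'JNZ 2'. After: A=0 B=2 C=0 D=0 ZF=1 PC=5
Step 9: PC=5 exec 'HALT'. After: A=0 B=2 C=0 D=0 ZF=1 PC=5 HALTED

Answer: yes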